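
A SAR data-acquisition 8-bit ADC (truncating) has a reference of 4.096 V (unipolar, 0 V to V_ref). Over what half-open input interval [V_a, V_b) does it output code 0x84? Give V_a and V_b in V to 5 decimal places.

[2.11200 V, 2.12800 V)

LSB = 4.096/2^8 = 16.000 mV.
Code 0x84 = 132 decimal.
V_a = V_low + 132·LSB = 2.112 V; V_b = V_low + 133·LSB = 2.128 V.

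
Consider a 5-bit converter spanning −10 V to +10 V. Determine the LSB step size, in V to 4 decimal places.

0.6250 V

Full-scale span = 20 V.
LSB = 20 / 2^5 = 20 / 32 = 0.625 V = 0.6250 V.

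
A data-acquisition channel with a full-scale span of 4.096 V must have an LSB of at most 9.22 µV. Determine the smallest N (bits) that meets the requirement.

19 bits

Number of steps required ≥ 4.096 V / 9.22 µV = 444251.63.
Need 2^N ≥ 444251.63; 2^18 = 262144, 2^19 = 524288.
Minimum N = 19.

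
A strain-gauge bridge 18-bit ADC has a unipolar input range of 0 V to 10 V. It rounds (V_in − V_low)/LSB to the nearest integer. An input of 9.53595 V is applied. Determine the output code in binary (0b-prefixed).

LSB = 10 V / 262144 = 38.15 µV.
(V_in − V_low)/LSB = (9.53595 − 0) / 3.8147e-05 = 249979.208.
round(249979.208) = 249979.
In binary (0b-prefixed): 0b111101000001111011.

code 0b111101000001111011 (decimal 249979)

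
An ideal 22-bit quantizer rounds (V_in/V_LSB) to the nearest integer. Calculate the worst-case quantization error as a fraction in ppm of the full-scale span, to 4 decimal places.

0.1192 ppm

Rounding → worst-case error = ½ LSB = V_FS/2^23, so 1e+06/8388608 = 0.119209 ppm of full scale.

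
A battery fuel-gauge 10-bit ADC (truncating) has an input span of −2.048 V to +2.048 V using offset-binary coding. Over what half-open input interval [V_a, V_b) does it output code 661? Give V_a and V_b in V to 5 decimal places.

[0.59600 V, 0.60000 V)

LSB = 4.096/2^10 = 4.000 mV.
V_a = V_low + 661·LSB = 0.596 V; V_b = V_low + 662·LSB = 0.6 V.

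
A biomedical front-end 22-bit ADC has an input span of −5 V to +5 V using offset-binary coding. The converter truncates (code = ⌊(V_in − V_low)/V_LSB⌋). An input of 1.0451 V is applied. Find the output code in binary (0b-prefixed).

code 0b1001101011000001001010 (decimal 2535498)

LSB = 10 V / 4194304 = 2.38 µV.
(1.0451 − (−5)) / 2.38419e-06 = 2535498.711 LSBs.
So the output code is 2535498.
In binary (0b-prefixed): 0b1001101011000001001010.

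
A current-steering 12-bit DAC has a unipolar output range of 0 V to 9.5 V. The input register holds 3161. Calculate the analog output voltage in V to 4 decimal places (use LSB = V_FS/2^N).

LSB = 9.5 V / 2^12 = 2.319 mV.
V_out = 0 + 3161 × 0.00231934 V = 7.33142 V.

7.3314 V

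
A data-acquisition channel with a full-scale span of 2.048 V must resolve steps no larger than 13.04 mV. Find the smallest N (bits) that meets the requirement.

Number of steps required ≥ 2.048 V / 13.04 mV = 157.06.
Need 2^N ≥ 157.06; 2^7 = 128, 2^8 = 256.
Minimum N = 8.

8 bits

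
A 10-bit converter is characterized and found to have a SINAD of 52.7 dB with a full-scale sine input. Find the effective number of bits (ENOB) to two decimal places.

8.46 bits

ENOB = (SINAD − 1.76) / 6.02 = (52.7 − 1.76)/6.02 = 8.462.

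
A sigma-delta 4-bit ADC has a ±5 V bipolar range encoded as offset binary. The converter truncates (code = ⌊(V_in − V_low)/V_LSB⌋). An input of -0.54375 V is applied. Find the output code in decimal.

code 7

Full-scale span = 10 V; LSB = 10/2^4 = 0.6250 V.
(V_in − V_low)/LSB = (-0.54375 − (−5)) / 0.625 = 7.130.
Floor → code 7.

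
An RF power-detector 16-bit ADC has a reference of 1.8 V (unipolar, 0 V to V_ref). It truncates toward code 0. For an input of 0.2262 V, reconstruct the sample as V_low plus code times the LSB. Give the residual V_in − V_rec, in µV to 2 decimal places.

Step size: 1.8 V ÷ 2^16 = 27.47 µV.
Scaled input = 8235.6907 LSBs, so code = 8235.
V_rec = 0 + 8235·2.74658e-05 = 0.22618103 V.
Error = 0.2262 − 0.22618103 = 1.89697e-05 V = 18.97 µV.

18.97 µV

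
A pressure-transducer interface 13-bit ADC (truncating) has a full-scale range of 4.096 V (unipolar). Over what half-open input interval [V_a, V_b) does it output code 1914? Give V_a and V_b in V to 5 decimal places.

[0.95700 V, 0.95750 V)

LSB = 4.096/2^13 = 0.500 mV.
V_a = V_low + 1914·LSB = 0.957 V; V_b = V_low + 1915·LSB = 0.9575 V.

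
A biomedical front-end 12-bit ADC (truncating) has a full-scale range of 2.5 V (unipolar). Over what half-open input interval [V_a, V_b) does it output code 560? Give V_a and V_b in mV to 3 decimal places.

LSB = 2.5/2^12 = 0.610 mV.
V_a = V_low + 560·LSB = 0.341797 V; V_b = V_low + 561·LSB = 0.342407 V.

[341.797 mV, 342.407 mV)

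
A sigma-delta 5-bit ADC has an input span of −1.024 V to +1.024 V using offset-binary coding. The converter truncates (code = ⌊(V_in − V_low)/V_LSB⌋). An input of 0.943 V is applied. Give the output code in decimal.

Full-scale span = 2.048 V; LSB = 2.048/2^5 = 64.000 mV.
Input sits at 30.734 steps above V_low.
⌊·⌋(30.734) = 30.

code 30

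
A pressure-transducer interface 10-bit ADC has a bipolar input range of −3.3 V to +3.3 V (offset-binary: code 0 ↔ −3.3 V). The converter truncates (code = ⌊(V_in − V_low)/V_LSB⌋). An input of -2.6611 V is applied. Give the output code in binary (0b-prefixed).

Full-scale span = 6.6 V; LSB = 6.6/2^10 = 6.445 mV.
(-2.6611 − (−3.3)) / 0.00644531 = 99.126 LSBs.
⌊·⌋(99.126) = 99.
In binary (0b-prefixed): 0b1100011.

code 0b1100011 (decimal 99)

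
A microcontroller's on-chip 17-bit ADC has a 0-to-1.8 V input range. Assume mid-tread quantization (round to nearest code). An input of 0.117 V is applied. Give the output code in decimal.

With 131072 levels over 1.8 V, one step is 13.73 µV.
Input sits at 8519.680 steps above V_low.
Round → code 8520.

code 8520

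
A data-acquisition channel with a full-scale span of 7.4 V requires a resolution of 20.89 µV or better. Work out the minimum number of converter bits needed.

Number of steps required ≥ 7.4 V / 20.89 µV = 354236.48.
Need 2^N ≥ 354236.48; 2^18 = 262144, 2^19 = 524288.
Minimum N = 19.

19 bits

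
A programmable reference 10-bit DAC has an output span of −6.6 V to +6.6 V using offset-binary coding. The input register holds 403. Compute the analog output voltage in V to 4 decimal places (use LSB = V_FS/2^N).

-1.4051 V

LSB = 13.2 V / 2^10 = 12.891 mV.
V_out = (−6.6) + 403 × 0.0128906 V = -1.40508 V.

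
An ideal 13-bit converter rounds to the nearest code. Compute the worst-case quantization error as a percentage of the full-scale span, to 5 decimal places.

0.00610 %

Rounding → worst-case error = ½ LSB = V_FS/2^14, so 100/16384 = 0.00610352 % of full scale.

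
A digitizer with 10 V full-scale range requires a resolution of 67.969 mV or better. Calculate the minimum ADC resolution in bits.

Number of steps required ≥ 10 V / 67.969 mV = 147.13.
Need 2^N ≥ 147.13; 2^7 = 128, 2^8 = 256.
Minimum N = 8.

8 bits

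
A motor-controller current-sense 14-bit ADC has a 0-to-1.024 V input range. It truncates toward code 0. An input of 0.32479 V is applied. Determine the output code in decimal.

LSB = 1.024 V / 16384 = 62.50 µV.
Input sits at 5196.640 steps above V_low.
Floor → code 5196.

code 5196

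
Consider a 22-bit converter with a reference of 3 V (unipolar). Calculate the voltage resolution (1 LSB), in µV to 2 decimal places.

0.72 µV

Full-scale span = 3 V.
LSB = 3 / 2^22 = 3 / 4194304 = 7.15256e-07 V = 0.72 µV.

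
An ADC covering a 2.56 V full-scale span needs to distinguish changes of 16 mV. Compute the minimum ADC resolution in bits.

8 bits

Number of steps required ≥ 2.56 V / 16 mV = 160.00.
Need 2^N ≥ 160.00; 2^7 = 128, 2^8 = 256.
Minimum N = 8.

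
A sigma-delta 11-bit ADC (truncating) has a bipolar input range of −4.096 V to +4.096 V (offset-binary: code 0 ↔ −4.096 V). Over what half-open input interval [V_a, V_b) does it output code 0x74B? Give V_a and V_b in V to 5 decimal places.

LSB = 8.192/2^11 = 4.000 mV.
Code 0x74B = 1867 decimal.
V_a = V_low + 1867·LSB = 3.372 V; V_b = V_low + 1868·LSB = 3.376 V.

[3.37200 V, 3.37600 V)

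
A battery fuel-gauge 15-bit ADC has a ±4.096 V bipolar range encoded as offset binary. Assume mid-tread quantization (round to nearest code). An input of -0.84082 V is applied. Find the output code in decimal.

code 13021

With 32768 levels over 8.192 V, one step is 250.00 µV.
Input sits at 13020.720 steps above V_low.
So the output code is 13021.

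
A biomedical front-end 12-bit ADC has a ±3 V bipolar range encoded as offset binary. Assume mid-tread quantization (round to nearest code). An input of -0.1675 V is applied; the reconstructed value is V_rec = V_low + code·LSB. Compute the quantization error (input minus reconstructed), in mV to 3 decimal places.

LSB = 6/2^12 = 1.465 mV.
(V_in − V_low)/LSB = (-0.1675 − (−3))/0.00146484 = 1933.6533 → code 1934 (round).
Reconstructed: -0.16699219 V.
Error = -0.1675 − (−0.16699219) = -0.000507813 V = -0.508 mV.

-0.508 mV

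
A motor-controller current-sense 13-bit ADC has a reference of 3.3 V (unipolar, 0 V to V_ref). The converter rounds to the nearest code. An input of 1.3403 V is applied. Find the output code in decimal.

code 3327

With 8192 levels over 3.3 V, one step is 402.83 µV.
(1.3403 − 0) / 0.000402832 = 3327.193 LSBs.
So the output code is 3327.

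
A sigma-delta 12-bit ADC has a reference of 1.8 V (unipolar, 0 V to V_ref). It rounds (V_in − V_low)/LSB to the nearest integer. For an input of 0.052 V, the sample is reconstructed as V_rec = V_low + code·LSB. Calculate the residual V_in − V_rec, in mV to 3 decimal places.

0.145 mV

LSB = 1.8/2^12 = 439.45 µV.
Scaled input = 118.3289 LSBs, so code = 118.
Reconstructed: 0.051855469 V.
Difference: 0.000144531 V → 0.145 mV.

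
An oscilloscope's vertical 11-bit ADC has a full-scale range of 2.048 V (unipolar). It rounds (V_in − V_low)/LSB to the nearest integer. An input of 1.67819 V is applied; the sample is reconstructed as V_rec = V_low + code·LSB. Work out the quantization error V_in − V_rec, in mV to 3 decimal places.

0.190 mV

One LSB is 2.048 V / 2048 = 1.000 mV.
Scaled input = 1678.1900 LSBs, so code = 1678.
Code 1678 maps back to 0 + 1678×0.001 V = 1.678 V.
Error = 1.67819 − 1.678 = 0.00019 V = 0.190 mV.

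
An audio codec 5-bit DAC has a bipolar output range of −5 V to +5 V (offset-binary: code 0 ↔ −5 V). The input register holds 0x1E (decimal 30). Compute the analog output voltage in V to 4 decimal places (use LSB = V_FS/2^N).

4.3750 V

LSB = 10 V / 2^5 = 312.500 mV.
Code 0x1E = 30 decimal.
V_out = (−5) + 30 × 0.3125 V = 4.375 V.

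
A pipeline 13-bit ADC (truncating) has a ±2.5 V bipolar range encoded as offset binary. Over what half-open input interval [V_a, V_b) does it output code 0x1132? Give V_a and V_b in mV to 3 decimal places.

LSB = 5/2^13 = 0.610 mV.
Code 0x1132 = 4402 decimal.
V_a = V_low + 4402·LSB = 0.186768 V; V_b = V_low + 4403·LSB = 0.187378 V.

[186.768 mV, 187.378 mV)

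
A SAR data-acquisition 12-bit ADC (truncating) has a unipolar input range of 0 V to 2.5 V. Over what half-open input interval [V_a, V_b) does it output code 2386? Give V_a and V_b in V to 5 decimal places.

LSB = 2.5/2^12 = 0.610 mV.
V_a = V_low + 2386·LSB = 1.4563 V; V_b = V_low + 2387·LSB = 1.45691 V.

[1.45630 V, 1.45691 V)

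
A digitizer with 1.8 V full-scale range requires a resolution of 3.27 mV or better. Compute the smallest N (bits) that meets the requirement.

Number of steps required ≥ 1.8 V / 3.27 mV = 550.46.
Need 2^N ≥ 550.46; 2^9 = 512, 2^10 = 1024.
Minimum N = 10.

10 bits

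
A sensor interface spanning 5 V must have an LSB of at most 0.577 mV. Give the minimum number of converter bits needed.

14 bits

Number of steps required ≥ 5 V / 0.577 mV = 8665.51.
Need 2^N ≥ 8665.51; 2^13 = 8192, 2^14 = 16384.
Minimum N = 14.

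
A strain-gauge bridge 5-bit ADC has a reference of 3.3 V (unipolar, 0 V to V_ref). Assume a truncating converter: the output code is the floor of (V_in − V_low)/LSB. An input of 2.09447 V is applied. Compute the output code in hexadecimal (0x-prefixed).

LSB = 3.3 V / 32 = 103.125 mV.
(V_in − V_low)/LSB = (2.09447 − 0) / 0.103125 = 20.310.
So the output code is 20.
In hexadecimal (0x-prefixed): 0x14.

code 0x14 (decimal 20)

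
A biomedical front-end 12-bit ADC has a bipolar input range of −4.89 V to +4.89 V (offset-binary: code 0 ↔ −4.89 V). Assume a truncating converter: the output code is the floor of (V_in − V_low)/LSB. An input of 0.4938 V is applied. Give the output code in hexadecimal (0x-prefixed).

code 0x8CE (decimal 2254)

LSB = 9.78 V / 4096 = 2.388 mV.
(V_in − V_low)/LSB = (0.4938 − (−4.89)) / 0.0023877 = 2254.810.
So the output code is 2254.
In hexadecimal (0x-prefixed): 0x8CE.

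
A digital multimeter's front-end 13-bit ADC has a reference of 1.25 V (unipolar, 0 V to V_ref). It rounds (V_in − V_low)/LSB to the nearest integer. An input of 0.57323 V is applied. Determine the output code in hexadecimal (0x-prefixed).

With 8192 levels over 1.25 V, one step is 152.59 µV.
(0.57323 − 0) / 0.000152588 = 3756.720 LSBs.
So the output code is 3757.
In hexadecimal (0x-prefixed): 0xEAD.

code 0xEAD (decimal 3757)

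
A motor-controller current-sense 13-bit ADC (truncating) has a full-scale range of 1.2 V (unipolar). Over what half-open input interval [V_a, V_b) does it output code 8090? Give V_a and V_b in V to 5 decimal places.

LSB = 1.2/2^13 = 146.48 µV.
V_a = V_low + 8090·LSB = 1.18506 V; V_b = V_low + 8091·LSB = 1.18521 V.

[1.18506 V, 1.18521 V)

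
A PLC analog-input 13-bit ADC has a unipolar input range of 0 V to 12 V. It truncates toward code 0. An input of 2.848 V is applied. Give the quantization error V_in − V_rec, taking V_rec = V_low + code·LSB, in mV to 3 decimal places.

0.344 mV

One LSB is 12 V / 8192 = 1.465 mV.
(V_in − V_low)/LSB = (2.848 − 0)/0.00146484 = 1944.2347 → code 1944 (floor).
Reconstructed: 2.8476562 V.
Error = 2.848 − 2.8476562 = 0.00034375 V = 0.344 mV.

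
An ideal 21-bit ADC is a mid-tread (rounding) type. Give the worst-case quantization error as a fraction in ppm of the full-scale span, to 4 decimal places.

Rounding → worst-case error = ½ LSB = V_FS/2^22, so 1e+06/4194304 = 0.238419 ppm of full scale.

0.2384 ppm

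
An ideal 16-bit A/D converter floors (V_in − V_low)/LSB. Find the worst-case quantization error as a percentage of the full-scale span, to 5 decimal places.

0.00153 %

Truncating → worst-case error = 1 LSB = V_FS/2^16, so 100/65536 = 0.00152588 % of full scale.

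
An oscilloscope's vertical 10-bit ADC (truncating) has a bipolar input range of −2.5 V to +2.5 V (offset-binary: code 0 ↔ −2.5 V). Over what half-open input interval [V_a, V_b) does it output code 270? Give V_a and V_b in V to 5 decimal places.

LSB = 5/2^10 = 4.883 mV.
V_a = V_low + 270·LSB = -1.18164 V; V_b = V_low + 271·LSB = -1.17676 V.

[-1.18164 V, -1.17676 V)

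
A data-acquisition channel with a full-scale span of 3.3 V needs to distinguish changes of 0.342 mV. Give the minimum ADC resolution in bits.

14 bits

Number of steps required ≥ 3.3 V / 0.342 mV = 9649.12.
Need 2^N ≥ 9649.12; 2^13 = 8192, 2^14 = 16384.
Minimum N = 14.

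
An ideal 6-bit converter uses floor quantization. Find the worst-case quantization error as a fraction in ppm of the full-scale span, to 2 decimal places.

15625.00 ppm

Truncating → worst-case error = 1 LSB = V_FS/2^6, so 1e+06/64 = 15625 ppm of full scale.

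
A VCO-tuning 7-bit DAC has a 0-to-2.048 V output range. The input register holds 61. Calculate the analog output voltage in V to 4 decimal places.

0.9760 V

LSB = 2.048 V / 2^7 = 16.000 mV.
V_out = 0 + 61 × 0.016 V = 0.976 V.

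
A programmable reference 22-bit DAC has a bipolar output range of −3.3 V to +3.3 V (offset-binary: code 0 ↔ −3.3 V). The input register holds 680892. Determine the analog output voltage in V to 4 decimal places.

-2.2286 V

LSB = 6.6 V / 2^22 = 1.57 µV.
V_out = (−3.3) + 680892 × 1.57356e-06 V = -2.22857 V.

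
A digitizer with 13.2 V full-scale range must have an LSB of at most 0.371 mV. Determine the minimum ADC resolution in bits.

16 bits

Number of steps required ≥ 13.2 V / 0.371 mV = 35579.51.
Need 2^N ≥ 35579.51; 2^15 = 32768, 2^16 = 65536.
Minimum N = 16.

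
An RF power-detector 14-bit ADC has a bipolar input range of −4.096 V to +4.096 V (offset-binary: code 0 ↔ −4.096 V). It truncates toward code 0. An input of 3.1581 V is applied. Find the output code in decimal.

With 16384 levels over 8.192 V, one step is 0.500 mV.
(3.1581 − (−4.096)) / 0.0005 = 14508.200 LSBs.
⌊·⌋(14508.200) = 14508.

code 14508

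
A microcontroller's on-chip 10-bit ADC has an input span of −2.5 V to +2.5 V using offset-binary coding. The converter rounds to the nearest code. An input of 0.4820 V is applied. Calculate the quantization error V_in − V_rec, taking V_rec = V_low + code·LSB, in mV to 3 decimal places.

-1.398 mV

LSB = 5/2^10 = 4.883 mV.
Scaled input = 610.7136 LSBs, so code = 611.
V_rec = (−2.5) + 611·0.00488281 = 0.48339844 V.
Error = 0.4820 − 0.48339844 = -0.00139844 V = -1.398 mV.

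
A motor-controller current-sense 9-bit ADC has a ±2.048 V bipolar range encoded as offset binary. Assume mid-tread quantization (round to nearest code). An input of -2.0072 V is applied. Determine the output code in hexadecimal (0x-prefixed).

With 512 levels over 4.096 V, one step is 8.000 mV.
(-2.0072 − (−2.048)) / 0.008 = 5.100 LSBs.
Round → code 5.
In hexadecimal (0x-prefixed): 0x5.

code 0x5 (decimal 5)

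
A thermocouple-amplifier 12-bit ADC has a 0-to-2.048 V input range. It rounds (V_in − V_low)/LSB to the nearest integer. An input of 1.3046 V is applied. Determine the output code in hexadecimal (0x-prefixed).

Full-scale span = 2.048 V; LSB = 2.048/2^12 = 0.500 mV.
(1.3046 − 0) / 0.0005 = 2609.200 LSBs.
So the output code is 2609.
In hexadecimal (0x-prefixed): 0xA31.

code 0xA31 (decimal 2609)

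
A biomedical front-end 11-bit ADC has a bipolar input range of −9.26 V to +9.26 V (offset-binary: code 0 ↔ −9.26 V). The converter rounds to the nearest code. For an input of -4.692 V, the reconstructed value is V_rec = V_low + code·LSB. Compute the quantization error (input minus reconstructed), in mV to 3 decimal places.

1.301 mV

Step size: 18.52 V ÷ 2^11 = 9.043 mV.
Scaled input = 505.1438 LSBs, so code = 505.
Reconstructed: -4.6933008 V.
Difference: 0.00130078 V → 1.301 mV.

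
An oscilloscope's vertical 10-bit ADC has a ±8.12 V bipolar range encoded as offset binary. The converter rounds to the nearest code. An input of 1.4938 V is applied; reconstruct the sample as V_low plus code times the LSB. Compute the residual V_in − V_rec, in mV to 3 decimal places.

3.019 mV

Step size: 16.24 V ÷ 2^10 = 15.859 mV.
(V_in − V_low)/LSB = (1.4938 − (−8.12))/0.0158594 = 606.1903 → code 606 (round).
Code 606 maps back to (−8.12) + 606×0.0158594 V = 1.4907812 V.
Error = 1.4938 − 1.4907812 = 0.00301875 V = 3.019 mV.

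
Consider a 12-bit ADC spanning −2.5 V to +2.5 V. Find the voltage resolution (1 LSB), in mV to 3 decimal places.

1.221 mV

Full-scale span = 5 V.
LSB = 5 / 2^12 = 5 / 4096 = 0.0012207 V = 1.221 mV.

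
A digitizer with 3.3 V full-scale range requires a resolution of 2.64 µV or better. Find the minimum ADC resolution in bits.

21 bits

Number of steps required ≥ 3.3 V / 2.64 µV = 1250000.00.
Need 2^N ≥ 1250000.00; 2^20 = 1048576, 2^21 = 2097152.
Minimum N = 21.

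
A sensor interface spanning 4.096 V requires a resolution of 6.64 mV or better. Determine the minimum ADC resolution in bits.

Number of steps required ≥ 4.096 V / 6.64 mV = 616.87.
Need 2^N ≥ 616.87; 2^9 = 512, 2^10 = 1024.
Minimum N = 10.

10 bits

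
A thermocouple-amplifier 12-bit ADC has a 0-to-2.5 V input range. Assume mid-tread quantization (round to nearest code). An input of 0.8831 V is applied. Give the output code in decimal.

Full-scale span = 2.5 V; LSB = 2.5/2^12 = 0.610 mV.
(V_in − V_low)/LSB = (0.8831 − 0) / 0.000610352 = 1446.871.
Round → code 1447.

code 1447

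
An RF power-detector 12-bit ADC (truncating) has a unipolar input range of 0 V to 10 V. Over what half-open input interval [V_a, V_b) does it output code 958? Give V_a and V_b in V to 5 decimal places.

[2.33887 V, 2.34131 V)

LSB = 10/2^12 = 2.441 mV.
V_a = V_low + 958·LSB = 2.33887 V; V_b = V_low + 959·LSB = 2.34131 V.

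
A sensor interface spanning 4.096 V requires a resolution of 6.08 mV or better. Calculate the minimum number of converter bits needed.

10 bits

Number of steps required ≥ 4.096 V / 6.08 mV = 673.68.
Need 2^N ≥ 673.68; 2^9 = 512, 2^10 = 1024.
Minimum N = 10.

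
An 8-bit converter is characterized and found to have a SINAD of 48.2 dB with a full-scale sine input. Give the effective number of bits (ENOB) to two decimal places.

7.71 bits

ENOB = (SINAD − 1.76) / 6.02 = (48.2 − 1.76)/6.02 = 7.714.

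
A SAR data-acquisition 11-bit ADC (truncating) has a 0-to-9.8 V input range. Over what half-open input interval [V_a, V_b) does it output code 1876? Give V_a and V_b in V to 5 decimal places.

LSB = 9.8/2^11 = 4.785 mV.
V_a = V_low + 1876·LSB = 8.97695 V; V_b = V_low + 1877·LSB = 8.98174 V.

[8.97695 V, 8.98174 V)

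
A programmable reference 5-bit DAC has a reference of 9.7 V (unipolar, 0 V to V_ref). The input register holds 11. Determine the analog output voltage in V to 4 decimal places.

3.3344 V

LSB = 9.7 V / 2^5 = 303.125 mV.
V_out = 0 + 11 × 0.303125 V = 3.33438 V.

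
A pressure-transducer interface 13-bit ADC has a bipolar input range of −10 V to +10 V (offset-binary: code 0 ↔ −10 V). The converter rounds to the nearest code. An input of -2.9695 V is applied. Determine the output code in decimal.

code 2880

Full-scale span = 20 V; LSB = 20/2^13 = 2.441 mV.
Input sits at 2879.693 steps above V_low.
round(2879.693) = 2880.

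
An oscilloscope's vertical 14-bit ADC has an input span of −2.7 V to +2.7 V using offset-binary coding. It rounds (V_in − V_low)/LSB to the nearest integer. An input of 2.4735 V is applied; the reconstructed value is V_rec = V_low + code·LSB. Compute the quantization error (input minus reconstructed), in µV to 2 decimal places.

LSB = 5.4/2^14 = 329.59 µV.
Scaled input = 15696.7822 LSBs, so code = 15697.
V_rec = (−2.7) + 15697·0.00032959 = 2.4735718 V.
Difference: -7.17773e-05 V → -71.78 µV.

-71.78 µV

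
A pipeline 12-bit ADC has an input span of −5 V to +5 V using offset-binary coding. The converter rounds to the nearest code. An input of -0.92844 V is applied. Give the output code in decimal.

code 1668

LSB = 10 V / 4096 = 2.441 mV.
Input sits at 1667.711 steps above V_low.
So the output code is 1668.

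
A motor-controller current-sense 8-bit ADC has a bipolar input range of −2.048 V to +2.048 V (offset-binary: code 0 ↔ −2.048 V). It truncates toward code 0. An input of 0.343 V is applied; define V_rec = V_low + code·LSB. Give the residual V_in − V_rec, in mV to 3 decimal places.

LSB = 4.096/2^8 = 16.000 mV.
(V_in − V_low)/LSB = (0.343 − (−2.048))/0.016 = 149.4375 → code 149 (floor).
V_rec = (−2.048) + 149·0.016 = 0.336 V.
Difference: 0.007 V → 7.000 mV.

7.000 mV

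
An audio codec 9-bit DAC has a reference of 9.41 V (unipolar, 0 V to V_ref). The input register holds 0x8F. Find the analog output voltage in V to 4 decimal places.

2.6282 V

LSB = 9.41 V / 2^9 = 18.379 mV.
Code 0x8F = 143 decimal.
V_out = 0 + 143 × 0.0183789 V = 2.62818 V.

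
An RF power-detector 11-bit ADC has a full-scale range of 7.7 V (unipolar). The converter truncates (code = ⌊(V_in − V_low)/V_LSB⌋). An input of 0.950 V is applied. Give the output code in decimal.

code 252

Full-scale span = 7.7 V; LSB = 7.7/2^11 = 3.760 mV.
Input sits at 252.675 steps above V_low.
⌊·⌋(252.675) = 252.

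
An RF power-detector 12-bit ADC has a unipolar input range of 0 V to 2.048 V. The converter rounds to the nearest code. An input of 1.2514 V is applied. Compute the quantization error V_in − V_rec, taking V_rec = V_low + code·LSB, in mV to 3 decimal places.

Step size: 2.048 V ÷ 2^12 = 0.500 mV.
(1.2514 − 0)/0.0005 = 2502.8000; round gives code 2503.
V_rec = 0 + 2503·0.0005 = 1.2515 V.
Error = 1.2514 − 1.2515 = -0.0001 V = -0.100 mV.

-0.100 mV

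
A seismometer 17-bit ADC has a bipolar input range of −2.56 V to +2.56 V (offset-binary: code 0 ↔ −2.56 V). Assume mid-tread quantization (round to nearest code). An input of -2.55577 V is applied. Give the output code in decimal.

code 108

With 131072 levels over 5.12 V, one step is 39.06 µV.
(-2.55577 − (−2.56)) / 3.90625e-05 = 108.288 LSBs.
Round → code 108.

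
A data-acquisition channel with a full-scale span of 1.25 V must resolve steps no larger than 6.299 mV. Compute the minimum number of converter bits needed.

Number of steps required ≥ 1.25 V / 6.299 mV = 198.44.
Need 2^N ≥ 198.44; 2^7 = 128, 2^8 = 256.
Minimum N = 8.

8 bits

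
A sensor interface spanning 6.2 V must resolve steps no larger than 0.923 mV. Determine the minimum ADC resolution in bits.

Number of steps required ≥ 6.2 V / 0.923 mV = 6717.23.
Need 2^N ≥ 6717.23; 2^12 = 4096, 2^13 = 8192.
Minimum N = 13.

13 bits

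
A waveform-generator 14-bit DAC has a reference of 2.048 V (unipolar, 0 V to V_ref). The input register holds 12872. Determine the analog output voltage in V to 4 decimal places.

1.6090 V

LSB = 2.048 V / 2^14 = 125.00 µV.
V_out = 0 + 12872 × 0.000125 V = 1.609 V.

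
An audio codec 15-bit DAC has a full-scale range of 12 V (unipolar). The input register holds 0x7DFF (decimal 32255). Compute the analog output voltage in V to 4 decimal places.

11.8121 V

LSB = 12 V / 2^15 = 366.21 µV.
Code 0x7DFF = 32255 decimal.
V_out = 0 + 32255 × 0.000366211 V = 11.8121 V.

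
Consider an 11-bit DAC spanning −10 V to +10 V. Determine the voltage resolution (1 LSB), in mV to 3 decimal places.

Full-scale span = 20 V.
LSB = 20 / 2^11 = 20 / 2048 = 0.00976562 V = 9.766 mV.

9.766 mV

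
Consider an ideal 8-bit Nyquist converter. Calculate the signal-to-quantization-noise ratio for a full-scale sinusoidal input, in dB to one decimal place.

SNR ≈ 6.02·N + 1.76 dB = 6.02·8 + 1.76 = 49.92 dB.

49.9 dB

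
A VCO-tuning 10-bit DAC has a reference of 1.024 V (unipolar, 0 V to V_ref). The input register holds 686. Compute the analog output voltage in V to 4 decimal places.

0.6860 V

LSB = 1.024 V / 2^10 = 1.000 mV.
V_out = 0 + 686 × 0.001 V = 0.686 V.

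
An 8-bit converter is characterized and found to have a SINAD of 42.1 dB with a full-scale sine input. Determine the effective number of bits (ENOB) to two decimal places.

ENOB = (SINAD − 1.76) / 6.02 = (42.1 − 1.76)/6.02 = 6.701.

6.70 bits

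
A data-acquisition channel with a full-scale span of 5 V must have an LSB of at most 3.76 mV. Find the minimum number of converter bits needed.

11 bits

Number of steps required ≥ 5 V / 3.76 mV = 1329.79.
Need 2^N ≥ 1329.79; 2^10 = 1024, 2^11 = 2048.
Minimum N = 11.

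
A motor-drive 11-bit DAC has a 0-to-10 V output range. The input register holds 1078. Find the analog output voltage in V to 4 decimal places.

5.2637 V

LSB = 10 V / 2^11 = 4.883 mV.
V_out = 0 + 1078 × 0.00488281 V = 5.26367 V.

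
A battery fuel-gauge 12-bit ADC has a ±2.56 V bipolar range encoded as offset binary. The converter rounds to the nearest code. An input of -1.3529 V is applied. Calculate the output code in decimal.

code 966

LSB = 5.12 V / 4096 = 1.250 mV.
(V_in − V_low)/LSB = (-1.3529 − (−2.56)) / 0.00125 = 965.680.
round(965.680) = 966.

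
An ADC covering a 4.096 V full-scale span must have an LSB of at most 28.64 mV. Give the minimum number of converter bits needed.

Number of steps required ≥ 4.096 V / 28.64 mV = 143.02.
Need 2^N ≥ 143.02; 2^7 = 128, 2^8 = 256.
Minimum N = 8.

8 bits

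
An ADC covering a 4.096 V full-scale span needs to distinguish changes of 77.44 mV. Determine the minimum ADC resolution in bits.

6 bits

Number of steps required ≥ 4.096 V / 77.44 mV = 52.89.
Need 2^N ≥ 52.89; 2^5 = 32, 2^6 = 64.
Minimum N = 6.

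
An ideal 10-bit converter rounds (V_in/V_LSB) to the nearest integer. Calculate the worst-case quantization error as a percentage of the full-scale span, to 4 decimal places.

Rounding → worst-case error = ½ LSB = V_FS/2^11, so 100/2048 = 0.0488281 % of full scale.

0.0488 %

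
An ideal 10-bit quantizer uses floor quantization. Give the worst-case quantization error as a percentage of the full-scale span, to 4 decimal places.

Truncating → worst-case error = 1 LSB = V_FS/2^10, so 100/1024 = 0.0976562 % of full scale.

0.0977 %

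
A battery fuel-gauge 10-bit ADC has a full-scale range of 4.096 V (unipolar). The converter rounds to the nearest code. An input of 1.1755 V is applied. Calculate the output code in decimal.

code 294

With 1024 levels over 4.096 V, one step is 4.000 mV.
(1.1755 − 0) / 0.004 = 293.875 LSBs.
Round → code 294.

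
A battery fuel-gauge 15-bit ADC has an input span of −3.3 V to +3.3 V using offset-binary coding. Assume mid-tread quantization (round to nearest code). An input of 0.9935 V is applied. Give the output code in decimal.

code 21317

Full-scale span = 6.6 V; LSB = 6.6/2^15 = 201.42 µV.
(0.9935 − (−3.3)) / 0.000201416 = 21316.577 LSBs.
So the output code is 21317.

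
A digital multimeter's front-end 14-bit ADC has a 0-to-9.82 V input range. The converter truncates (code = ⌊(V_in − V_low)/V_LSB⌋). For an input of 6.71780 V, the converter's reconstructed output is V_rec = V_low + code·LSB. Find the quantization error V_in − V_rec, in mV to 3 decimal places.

Step size: 9.82 V ÷ 2^14 = 0.599 mV.
(V_in − V_low)/LSB = (6.71780 − 0)/0.000599365 = 11208.1910 → code 11208 (floor).
V_rec = 0 + 11208·0.000599365 = 6.7176855 V.
V_in − V_rec = 0.000114453 V = 0.114 mV.

0.114 mV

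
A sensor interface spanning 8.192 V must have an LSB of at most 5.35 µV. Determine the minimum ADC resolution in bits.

21 bits

Number of steps required ≥ 8.192 V / 5.35 µV = 1531214.95.
Need 2^N ≥ 1531214.95; 2^20 = 1048576, 2^21 = 2097152.
Minimum N = 21.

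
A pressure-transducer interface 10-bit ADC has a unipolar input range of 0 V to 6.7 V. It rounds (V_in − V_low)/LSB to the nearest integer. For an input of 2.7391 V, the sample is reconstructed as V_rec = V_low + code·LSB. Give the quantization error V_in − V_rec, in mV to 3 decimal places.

-2.404 mV

One LSB is 6.7 V / 1024 = 6.543 mV.
(2.7391 − 0)/0.00654297 = 418.6326; round gives code 419.
Code 419 maps back to 0 + 419×0.00654297 V = 2.7415039 V.
V_in − V_rec = -0.00240391 V = -2.404 mV.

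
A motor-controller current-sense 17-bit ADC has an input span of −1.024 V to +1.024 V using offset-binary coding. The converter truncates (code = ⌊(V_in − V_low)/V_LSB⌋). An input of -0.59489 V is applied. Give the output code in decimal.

code 27463

Full-scale span = 2.048 V; LSB = 2.048/2^17 = 15.62 µV.
(-0.59489 − (−1.024)) / 1.5625e-05 = 27463.040 LSBs.
⌊·⌋(27463.040) = 27463.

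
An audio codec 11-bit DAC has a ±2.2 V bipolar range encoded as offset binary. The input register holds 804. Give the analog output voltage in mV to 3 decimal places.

-472.656 mV

LSB = 4.4 V / 2^11 = 2.148 mV.
V_out = (−2.2) + 804 × 0.00214844 V = -0.472656 V.
= -472.656 mV.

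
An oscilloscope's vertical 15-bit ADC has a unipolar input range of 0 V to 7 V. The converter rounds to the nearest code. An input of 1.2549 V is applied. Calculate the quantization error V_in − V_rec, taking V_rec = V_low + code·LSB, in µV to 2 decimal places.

One LSB is 7 V / 32768 = 213.62 µV.
(1.2549 − 0)/0.000213623 = 5874.3662; round gives code 5874.
Reconstructed: 1.2548218 V.
Difference: 7.82227e-05 V → 78.22 µV.

78.22 µV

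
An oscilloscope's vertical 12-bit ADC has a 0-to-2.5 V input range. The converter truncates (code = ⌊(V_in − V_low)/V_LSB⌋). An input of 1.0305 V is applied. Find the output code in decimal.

code 1688

With 4096 levels over 2.5 V, one step is 0.610 mV.
(V_in − V_low)/LSB = (1.0305 − 0) / 0.000610352 = 1688.371.
So the output code is 1688.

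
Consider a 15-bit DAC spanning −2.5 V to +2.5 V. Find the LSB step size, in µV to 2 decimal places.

Full-scale span = 5 V.
LSB = 5 / 2^15 = 5 / 32768 = 0.000152588 V = 152.59 µV.

152.59 µV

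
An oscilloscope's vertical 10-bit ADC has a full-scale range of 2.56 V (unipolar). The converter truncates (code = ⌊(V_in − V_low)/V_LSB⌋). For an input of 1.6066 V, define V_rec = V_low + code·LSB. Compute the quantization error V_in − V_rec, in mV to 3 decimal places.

1.600 mV

Step size: 2.56 V ÷ 2^10 = 2.500 mV.
(V_in − V_low)/LSB = (1.6066 − 0)/0.0025 = 642.6400 → code 642 (floor).
V_rec = 0 + 642·0.0025 = 1.605 V.
Difference: 0.0016 V → 1.600 mV.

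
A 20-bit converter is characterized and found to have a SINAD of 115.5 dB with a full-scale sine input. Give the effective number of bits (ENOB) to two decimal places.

ENOB = (SINAD − 1.76) / 6.02 = (115.5 − 1.76)/6.02 = 18.894.

18.89 bits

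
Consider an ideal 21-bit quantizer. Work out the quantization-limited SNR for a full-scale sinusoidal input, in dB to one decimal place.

SNR ≈ 6.02·N + 1.76 dB = 6.02·21 + 1.76 = 128.18 dB.

128.2 dB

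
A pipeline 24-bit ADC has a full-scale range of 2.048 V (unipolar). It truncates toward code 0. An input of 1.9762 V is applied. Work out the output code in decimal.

code 16189030

With 16777216 levels over 2.048 V, one step is 0.12 µV.
(V_in − V_low)/LSB = (1.9762 − 0) / 1.2207e-07 = 16189030.400.
Floor → code 16189030.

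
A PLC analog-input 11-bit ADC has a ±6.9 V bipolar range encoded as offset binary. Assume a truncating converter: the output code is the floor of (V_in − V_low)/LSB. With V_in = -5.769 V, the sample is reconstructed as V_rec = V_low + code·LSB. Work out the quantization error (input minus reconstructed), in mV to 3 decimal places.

5.707 mV

Step size: 13.8 V ÷ 2^11 = 6.738 mV.
(V_in − V_low)/LSB = (-5.769 − (−6.9))/0.00673828 = 167.8470 → code 167 (floor).
V_rec = (−6.9) + 167·0.00673828 = -5.774707 V.
V_in − V_rec = 0.00570703 V = 5.707 mV.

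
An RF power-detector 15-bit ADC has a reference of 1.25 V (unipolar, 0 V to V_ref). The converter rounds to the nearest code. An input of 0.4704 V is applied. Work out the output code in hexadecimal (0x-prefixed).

LSB = 1.25 V / 32768 = 38.15 µV.
(0.4704 − 0) / 3.8147e-05 = 12331.254 LSBs.
Round → code 12331.
In hexadecimal (0x-prefixed): 0x302B.

code 0x302B (decimal 12331)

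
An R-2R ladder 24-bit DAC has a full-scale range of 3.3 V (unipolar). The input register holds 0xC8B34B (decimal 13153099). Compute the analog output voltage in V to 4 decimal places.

2.5872 V

LSB = 3.3 V / 2^24 = 0.20 µV.
Code 0xC8B34B = 13153099 decimal.
V_out = 0 + 13153099 × 1.96695e-07 V = 2.58715 V.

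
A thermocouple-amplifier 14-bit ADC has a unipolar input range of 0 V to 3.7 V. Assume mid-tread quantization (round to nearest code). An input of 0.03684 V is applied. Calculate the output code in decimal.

code 163

Full-scale span = 3.7 V; LSB = 3.7/2^14 = 225.83 µV.
(V_in − V_low)/LSB = (0.03684 − 0) / 0.00022583 = 163.132.
Round → code 163.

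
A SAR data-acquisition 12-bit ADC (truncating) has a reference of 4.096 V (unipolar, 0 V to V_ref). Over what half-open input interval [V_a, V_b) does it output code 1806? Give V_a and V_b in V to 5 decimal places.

LSB = 4.096/2^12 = 1.000 mV.
V_a = V_low + 1806·LSB = 1.806 V; V_b = V_low + 1807·LSB = 1.807 V.

[1.80600 V, 1.80700 V)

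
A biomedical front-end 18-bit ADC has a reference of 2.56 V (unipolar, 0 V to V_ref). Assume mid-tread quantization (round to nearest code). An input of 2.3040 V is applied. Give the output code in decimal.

code 235930

With 262144 levels over 2.56 V, one step is 9.77 µV.
Input sits at 235929.600 steps above V_low.
So the output code is 235930.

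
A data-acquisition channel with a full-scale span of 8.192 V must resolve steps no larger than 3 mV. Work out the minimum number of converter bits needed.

12 bits

Number of steps required ≥ 8.192 V / 3 mV = 2730.67.
Need 2^N ≥ 2730.67; 2^11 = 2048, 2^12 = 4096.
Minimum N = 12.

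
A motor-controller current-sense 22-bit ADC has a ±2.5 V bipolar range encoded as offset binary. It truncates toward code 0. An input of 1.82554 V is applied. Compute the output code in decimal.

code 3628525

Full-scale span = 5 V; LSB = 5/2^22 = 1.19 µV.
(V_in − V_low)/LSB = (1.82554 − (−2.5)) / 1.19209e-06 = 3628525.945.
⌊·⌋(3628525.945) = 3628525.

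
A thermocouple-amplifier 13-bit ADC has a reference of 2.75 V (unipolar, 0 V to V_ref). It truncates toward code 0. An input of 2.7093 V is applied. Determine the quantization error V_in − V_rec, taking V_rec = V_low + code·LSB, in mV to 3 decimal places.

0.255 mV

One LSB is 2.75 V / 8192 = 335.69 µV.
(V_in − V_low)/LSB = (2.7093 − 0)/0.000335693 = 8070.7584 → code 8070 (floor).
Reconstructed: 2.7090454 V.
Difference: 0.00025459 V → 0.255 mV.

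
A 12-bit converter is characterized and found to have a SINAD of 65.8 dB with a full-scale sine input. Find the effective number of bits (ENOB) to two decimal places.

10.64 bits

ENOB = (SINAD − 1.76) / 6.02 = (65.8 − 1.76)/6.02 = 10.638.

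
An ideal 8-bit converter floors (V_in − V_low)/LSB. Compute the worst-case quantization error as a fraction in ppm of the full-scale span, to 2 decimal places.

3906.25 ppm

Truncating → worst-case error = 1 LSB = V_FS/2^8, so 1e+06/256 = 3906.25 ppm of full scale.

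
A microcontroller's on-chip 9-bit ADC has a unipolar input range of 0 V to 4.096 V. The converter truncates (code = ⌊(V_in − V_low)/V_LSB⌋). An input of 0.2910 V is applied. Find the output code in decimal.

Full-scale span = 4.096 V; LSB = 4.096/2^9 = 8.000 mV.
(0.2910 − 0) / 0.008 = 36.375 LSBs.
So the output code is 36.

code 36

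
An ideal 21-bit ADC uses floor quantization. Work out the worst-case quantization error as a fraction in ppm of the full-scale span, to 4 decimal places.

0.4768 ppm

Truncating → worst-case error = 1 LSB = V_FS/2^21, so 1e+06/2097152 = 0.476837 ppm of full scale.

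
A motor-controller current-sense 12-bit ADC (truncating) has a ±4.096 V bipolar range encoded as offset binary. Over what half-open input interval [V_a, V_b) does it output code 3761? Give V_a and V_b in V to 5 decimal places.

[3.42600 V, 3.42800 V)

LSB = 8.192/2^12 = 2.000 mV.
V_a = V_low + 3761·LSB = 3.426 V; V_b = V_low + 3762·LSB = 3.428 V.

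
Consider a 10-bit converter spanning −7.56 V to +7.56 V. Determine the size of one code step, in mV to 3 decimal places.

Full-scale span = 15.12 V.
LSB = 15.12 / 2^10 = 15.12 / 1024 = 0.0147656 V = 14.766 mV.

14.766 mV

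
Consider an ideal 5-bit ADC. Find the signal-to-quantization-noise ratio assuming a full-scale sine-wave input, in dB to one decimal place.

31.9 dB

SNR ≈ 6.02·N + 1.76 dB = 6.02·5 + 1.76 = 31.86 dB.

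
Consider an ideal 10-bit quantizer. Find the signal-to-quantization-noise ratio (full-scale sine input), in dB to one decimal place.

SNR ≈ 6.02·N + 1.76 dB = 6.02·10 + 1.76 = 61.96 dB.

62.0 dB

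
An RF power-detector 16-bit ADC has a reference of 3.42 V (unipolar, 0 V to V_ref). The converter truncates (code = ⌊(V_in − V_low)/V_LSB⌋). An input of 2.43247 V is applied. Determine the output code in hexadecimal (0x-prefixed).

Full-scale span = 3.42 V; LSB = 3.42/2^16 = 52.19 µV.
Input sits at 46612.384 steps above V_low.
So the output code is 46612.
In hexadecimal (0x-prefixed): 0xB614.

code 0xB614 (decimal 46612)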